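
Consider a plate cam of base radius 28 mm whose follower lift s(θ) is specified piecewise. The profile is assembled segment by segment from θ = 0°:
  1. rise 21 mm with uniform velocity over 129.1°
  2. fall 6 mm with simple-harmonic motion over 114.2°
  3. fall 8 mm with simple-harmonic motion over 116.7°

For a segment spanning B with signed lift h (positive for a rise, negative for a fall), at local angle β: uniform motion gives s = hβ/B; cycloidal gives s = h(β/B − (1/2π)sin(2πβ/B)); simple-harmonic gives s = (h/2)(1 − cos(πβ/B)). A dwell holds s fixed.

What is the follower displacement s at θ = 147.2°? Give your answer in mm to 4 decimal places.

seg 1 [0°–129.1°] uniform, h=21: full span → s += 21 → s = 21.0000
seg 2 [129.1°–243.3°] simple-harmonic, h=-6: θ=147.2° here. β=18.1, B=114.2. -6/2·(1 − cos(π·0.1585)) = -0.3643 → s = 20.6357

20.6357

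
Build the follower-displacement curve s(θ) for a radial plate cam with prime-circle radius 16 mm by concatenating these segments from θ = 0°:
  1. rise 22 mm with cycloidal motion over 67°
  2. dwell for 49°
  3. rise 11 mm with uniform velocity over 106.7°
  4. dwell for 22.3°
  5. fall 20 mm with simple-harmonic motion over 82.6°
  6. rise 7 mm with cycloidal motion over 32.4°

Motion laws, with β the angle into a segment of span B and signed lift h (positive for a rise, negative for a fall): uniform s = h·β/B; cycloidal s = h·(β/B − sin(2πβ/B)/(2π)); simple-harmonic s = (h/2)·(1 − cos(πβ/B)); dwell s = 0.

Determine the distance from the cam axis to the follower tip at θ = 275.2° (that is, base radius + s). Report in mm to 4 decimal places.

seg 1 [0°–67°] cycloidal, h=22: full span → s += 22 → s = 22.0000
seg 2 [67°–116°] dwell: s stays 22.0000
seg 3 [116°–222.7°] uniform, h=11: full span → s += 11 → s = 33.0000
seg 4 [222.7°–245°] dwell: s stays 33.0000
seg 5 [245°–327.6°] simple-harmonic, h=-20: θ=275.2° here. β=30.2, B=82.6. -20/2·(1 − cos(π·0.3656)) = -5.9025 → s = 27.0975
radial distance = base radius + s = 16 + 27.0975 = 43.0975

43.0975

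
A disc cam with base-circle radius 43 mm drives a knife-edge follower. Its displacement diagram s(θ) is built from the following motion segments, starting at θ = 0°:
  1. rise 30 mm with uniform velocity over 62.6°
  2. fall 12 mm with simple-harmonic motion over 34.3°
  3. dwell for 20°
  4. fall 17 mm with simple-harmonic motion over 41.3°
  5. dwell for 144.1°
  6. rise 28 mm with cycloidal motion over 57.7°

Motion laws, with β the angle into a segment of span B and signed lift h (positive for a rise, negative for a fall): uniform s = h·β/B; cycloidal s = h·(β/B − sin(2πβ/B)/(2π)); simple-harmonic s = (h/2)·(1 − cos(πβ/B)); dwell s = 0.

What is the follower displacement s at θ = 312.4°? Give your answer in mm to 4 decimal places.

seg 1 [0°–62.6°] uniform, h=30: full span → s += 30 → s = 30.0000
seg 2 [62.6°–96.9°] simple-harmonic, h=-12: full span → s += -12 → s = 18.0000
seg 3 [96.9°–116.9°] dwell: s stays 18.0000
seg 4 [116.9°–158.2°] simple-harmonic, h=-17: full span → s += -17 → s = 1.0000
seg 5 [158.2°–302.3°] dwell: s stays 1.0000
seg 6 [302.3°–360°] cycloidal, h=28: θ=312.4° here. β=10.1, B=57.7. 28·(0.1750 − sin(2π·0.1750)/(2π)) = 0.9300 → s = 1.9300

1.9300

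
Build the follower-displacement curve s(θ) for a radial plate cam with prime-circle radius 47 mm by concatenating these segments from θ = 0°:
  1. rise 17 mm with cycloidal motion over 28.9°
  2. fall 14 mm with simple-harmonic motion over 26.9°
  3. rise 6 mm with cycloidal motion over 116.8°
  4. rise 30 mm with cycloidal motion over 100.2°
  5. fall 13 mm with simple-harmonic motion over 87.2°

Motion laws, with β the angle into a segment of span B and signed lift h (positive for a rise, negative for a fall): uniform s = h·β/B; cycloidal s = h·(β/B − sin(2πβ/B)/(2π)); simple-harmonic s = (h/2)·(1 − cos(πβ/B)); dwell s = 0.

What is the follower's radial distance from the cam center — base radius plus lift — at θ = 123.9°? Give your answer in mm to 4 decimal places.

seg 1 [0°–28.9°] cycloidal, h=17: full span → s += 17 → s = 17.0000
seg 2 [28.9°–55.8°] simple-harmonic, h=-14: full span → s += -14 → s = 3.0000
seg 3 [55.8°–172.6°] cycloidal, h=6: θ=123.9° here. β=68.1, B=116.8. 6·(0.5830 − sin(2π·0.5830)/(2π)) = 3.9743 → s = 6.9743
radial distance = base radius + s = 47 + 6.9743 = 53.9743

53.9743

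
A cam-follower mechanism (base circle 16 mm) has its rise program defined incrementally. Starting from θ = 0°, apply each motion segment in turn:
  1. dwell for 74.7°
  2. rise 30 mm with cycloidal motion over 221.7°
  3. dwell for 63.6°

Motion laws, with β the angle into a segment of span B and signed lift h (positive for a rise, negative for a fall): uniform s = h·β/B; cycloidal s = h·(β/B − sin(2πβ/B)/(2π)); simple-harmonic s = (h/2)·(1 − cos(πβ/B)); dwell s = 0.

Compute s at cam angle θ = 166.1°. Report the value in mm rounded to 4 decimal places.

seg 1 [0°–74.7°] dwell: s stays 0.0000
seg 2 [74.7°–296.4°] cycloidal, h=30: θ=166.1° here. β=91.4, B=221.7. 30·(0.4123 − sin(2π·0.4123)/(2π)) = 9.8674 → s = 9.8674

9.8674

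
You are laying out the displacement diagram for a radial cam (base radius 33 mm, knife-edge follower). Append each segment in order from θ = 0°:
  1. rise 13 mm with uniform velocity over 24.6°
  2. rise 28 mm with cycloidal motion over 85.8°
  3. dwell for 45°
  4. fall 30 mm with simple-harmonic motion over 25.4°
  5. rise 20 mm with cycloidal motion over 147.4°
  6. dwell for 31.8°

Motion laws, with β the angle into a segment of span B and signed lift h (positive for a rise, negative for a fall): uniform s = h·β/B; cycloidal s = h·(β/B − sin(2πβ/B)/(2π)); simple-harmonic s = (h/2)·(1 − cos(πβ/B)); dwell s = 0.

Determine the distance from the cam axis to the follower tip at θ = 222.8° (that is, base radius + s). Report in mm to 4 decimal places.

seg 1 [0°–24.6°] uniform, h=13: full span → s += 13 → s = 13.0000
seg 2 [24.6°–110.4°] cycloidal, h=28: full span → s += 28 → s = 41.0000
seg 3 [110.4°–155.4°] dwell: s stays 41.0000
seg 4 [155.4°–180.8°] simple-harmonic, h=-30: full span → s += -30 → s = 11.0000
seg 5 [180.8°–328.2°] cycloidal, h=20: θ=222.8° here. β=42, B=147.4. 20·(0.2849 − sin(2π·0.2849)/(2π)) = 2.5921 → s = 13.5921
radial distance = base radius + s = 33 + 13.5921 = 46.5921

46.5921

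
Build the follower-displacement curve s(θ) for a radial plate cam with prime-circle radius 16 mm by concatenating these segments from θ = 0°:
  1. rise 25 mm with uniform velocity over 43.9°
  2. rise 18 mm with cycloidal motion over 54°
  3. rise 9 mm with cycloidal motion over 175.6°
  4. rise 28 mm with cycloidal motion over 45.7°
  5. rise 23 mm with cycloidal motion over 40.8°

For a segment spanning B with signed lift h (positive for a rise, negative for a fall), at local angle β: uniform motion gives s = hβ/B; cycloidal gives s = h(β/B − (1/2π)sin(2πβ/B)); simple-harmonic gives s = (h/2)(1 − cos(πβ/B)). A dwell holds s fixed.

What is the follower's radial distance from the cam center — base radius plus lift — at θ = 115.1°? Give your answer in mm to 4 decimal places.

seg 1 [0°–43.9°] uniform, h=25: full span → s += 25 → s = 25.0000
seg 2 [43.9°–97.9°] cycloidal, h=18: full span → s += 18 → s = 43.0000
seg 3 [97.9°–273.5°] cycloidal, h=9: θ=115.1° here. β=17.2, B=175.6. 9·(0.0979 − sin(2π·0.0979)/(2π)) = 0.0546 → s = 43.0546
radial distance = base radius + s = 16 + 43.0546 = 59.0546

59.0546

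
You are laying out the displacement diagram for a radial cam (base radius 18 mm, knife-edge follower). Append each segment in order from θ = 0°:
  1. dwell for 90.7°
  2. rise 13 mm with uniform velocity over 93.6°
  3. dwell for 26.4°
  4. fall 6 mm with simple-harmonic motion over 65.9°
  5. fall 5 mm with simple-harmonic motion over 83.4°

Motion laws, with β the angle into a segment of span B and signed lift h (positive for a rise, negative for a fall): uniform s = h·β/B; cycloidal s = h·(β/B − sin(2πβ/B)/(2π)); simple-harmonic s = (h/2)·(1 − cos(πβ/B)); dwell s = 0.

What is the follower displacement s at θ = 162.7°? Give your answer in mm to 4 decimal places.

seg 1 [0°–90.7°] dwell: s stays 0.0000
seg 2 [90.7°–184.3°] uniform, h=13: θ=162.7° here. β=72, B=93.6. 13·72/93.6 = 10.0000 → s = 10.0000

10.0000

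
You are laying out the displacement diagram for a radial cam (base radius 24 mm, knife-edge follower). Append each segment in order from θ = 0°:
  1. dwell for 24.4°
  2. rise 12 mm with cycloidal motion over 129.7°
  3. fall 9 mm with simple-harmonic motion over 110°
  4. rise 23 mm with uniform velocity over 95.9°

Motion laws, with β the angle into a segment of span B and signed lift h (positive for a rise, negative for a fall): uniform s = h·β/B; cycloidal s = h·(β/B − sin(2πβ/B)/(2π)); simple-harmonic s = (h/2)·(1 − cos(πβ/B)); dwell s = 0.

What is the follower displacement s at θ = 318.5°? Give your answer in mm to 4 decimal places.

seg 1 [0°–24.4°] dwell: s stays 0.0000
seg 2 [24.4°–154.1°] cycloidal, h=12: full span → s += 12 → s = 12.0000
seg 3 [154.1°–264.1°] simple-harmonic, h=-9: full span → s += -9 → s = 3.0000
seg 4 [264.1°–360°] uniform, h=23: θ=318.5° here. β=54.4, B=95.9. 23·54.4/95.9 = 13.0469 → s = 16.0469

16.0469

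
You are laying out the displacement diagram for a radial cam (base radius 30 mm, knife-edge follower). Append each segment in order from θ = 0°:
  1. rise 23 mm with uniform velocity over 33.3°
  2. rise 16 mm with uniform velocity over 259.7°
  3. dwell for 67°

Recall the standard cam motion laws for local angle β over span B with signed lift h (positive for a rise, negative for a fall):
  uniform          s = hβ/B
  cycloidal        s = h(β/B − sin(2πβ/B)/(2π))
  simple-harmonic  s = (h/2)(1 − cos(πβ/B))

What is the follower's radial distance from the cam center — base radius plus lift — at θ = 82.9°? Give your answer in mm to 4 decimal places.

seg 1 [0°–33.3°] uniform, h=23: full span → s += 23 → s = 23.0000
seg 2 [33.3°–293°] uniform, h=16: θ=82.9° here. β=49.6, B=259.7. 16·49.6/259.7 = 3.0558 → s = 26.0558
radial distance = base radius + s = 30 + 26.0558 = 56.0558

56.0558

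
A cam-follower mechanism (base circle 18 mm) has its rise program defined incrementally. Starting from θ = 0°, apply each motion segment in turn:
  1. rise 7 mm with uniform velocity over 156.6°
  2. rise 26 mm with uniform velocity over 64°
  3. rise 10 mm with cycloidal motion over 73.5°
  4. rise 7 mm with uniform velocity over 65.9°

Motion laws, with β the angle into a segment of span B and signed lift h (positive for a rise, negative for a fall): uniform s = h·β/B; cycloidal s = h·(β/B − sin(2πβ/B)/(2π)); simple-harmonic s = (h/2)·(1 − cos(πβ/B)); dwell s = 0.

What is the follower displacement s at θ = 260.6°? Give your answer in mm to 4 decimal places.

seg 1 [0°–156.6°] uniform, h=7: full span → s += 7 → s = 7.0000
seg 2 [156.6°–220.6°] uniform, h=26: full span → s += 26 → s = 33.0000
seg 3 [220.6°–294.1°] cycloidal, h=10: θ=260.6° here. β=40, B=73.5. 10·(0.5442 − sin(2π·0.5442)/(2π)) = 5.8787 → s = 38.8787

38.8787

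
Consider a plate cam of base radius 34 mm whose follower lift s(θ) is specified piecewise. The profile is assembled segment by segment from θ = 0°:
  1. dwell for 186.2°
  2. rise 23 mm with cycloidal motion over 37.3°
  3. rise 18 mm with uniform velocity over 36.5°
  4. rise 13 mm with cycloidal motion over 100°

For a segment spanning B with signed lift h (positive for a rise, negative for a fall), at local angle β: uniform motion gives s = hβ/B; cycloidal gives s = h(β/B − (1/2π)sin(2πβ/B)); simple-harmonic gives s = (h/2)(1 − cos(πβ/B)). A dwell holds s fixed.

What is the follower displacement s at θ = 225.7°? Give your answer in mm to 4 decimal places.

seg 1 [0°–186.2°] dwell: s stays 0.0000
seg 2 [186.2°–223.5°] cycloidal, h=23: full span → s += 23 → s = 23.0000
seg 3 [223.5°–260°] uniform, h=18: θ=225.7° here. β=2.2, B=36.5. 18·2.2/36.5 = 1.0849 → s = 24.0849

24.0849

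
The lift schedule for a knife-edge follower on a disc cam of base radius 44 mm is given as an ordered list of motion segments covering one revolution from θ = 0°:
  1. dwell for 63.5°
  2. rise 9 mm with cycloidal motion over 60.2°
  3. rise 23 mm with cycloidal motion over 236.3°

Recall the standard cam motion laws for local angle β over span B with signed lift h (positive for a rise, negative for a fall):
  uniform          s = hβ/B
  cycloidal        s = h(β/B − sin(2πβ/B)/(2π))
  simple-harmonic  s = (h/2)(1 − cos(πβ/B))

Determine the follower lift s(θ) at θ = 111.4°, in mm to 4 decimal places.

seg 1 [0°–63.5°] dwell: s stays 0.0000
seg 2 [63.5°–123.7°] cycloidal, h=9: θ=111.4° here. β=47.9, B=60.2. 9·(0.7957 − sin(2π·0.7957)/(2π)) = 8.5349 → s = 8.5349

8.5349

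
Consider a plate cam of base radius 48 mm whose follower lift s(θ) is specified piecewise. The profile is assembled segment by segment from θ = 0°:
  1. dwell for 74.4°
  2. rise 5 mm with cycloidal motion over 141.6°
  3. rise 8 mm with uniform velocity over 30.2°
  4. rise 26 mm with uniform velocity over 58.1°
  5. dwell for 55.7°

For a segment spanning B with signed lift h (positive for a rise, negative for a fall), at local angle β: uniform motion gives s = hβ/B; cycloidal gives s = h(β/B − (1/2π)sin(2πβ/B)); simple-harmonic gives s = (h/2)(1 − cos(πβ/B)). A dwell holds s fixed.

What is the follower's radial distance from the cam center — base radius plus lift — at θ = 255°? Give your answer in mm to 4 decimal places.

seg 1 [0°–74.4°] dwell: s stays 0.0000
seg 2 [74.4°–216°] cycloidal, h=5: full span → s += 5 → s = 5.0000
seg 3 [216°–246.2°] uniform, h=8: full span → s += 8 → s = 13.0000
seg 4 [246.2°–304.3°] uniform, h=26: θ=255° here. β=8.8, B=58.1. 26·8.8/58.1 = 3.9380 → s = 16.9380
radial distance = base radius + s = 48 + 16.9380 = 64.9380

64.9380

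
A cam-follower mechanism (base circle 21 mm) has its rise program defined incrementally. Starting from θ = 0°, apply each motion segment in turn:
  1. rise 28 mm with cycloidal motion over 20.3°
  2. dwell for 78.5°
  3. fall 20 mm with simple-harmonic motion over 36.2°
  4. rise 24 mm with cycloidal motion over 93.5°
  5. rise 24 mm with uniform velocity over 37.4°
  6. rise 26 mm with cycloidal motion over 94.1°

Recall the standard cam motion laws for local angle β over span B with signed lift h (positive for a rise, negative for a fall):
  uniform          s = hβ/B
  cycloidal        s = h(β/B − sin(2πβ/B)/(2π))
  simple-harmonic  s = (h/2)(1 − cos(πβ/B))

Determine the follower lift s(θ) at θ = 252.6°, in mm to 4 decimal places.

seg 1 [0°–20.3°] cycloidal, h=28: full span → s += 28 → s = 28.0000
seg 2 [20.3°–98.8°] dwell: s stays 28.0000
seg 3 [98.8°–135°] simple-harmonic, h=-20: full span → s += -20 → s = 8.0000
seg 4 [135°–228.5°] cycloidal, h=24: full span → s += 24 → s = 32.0000
seg 5 [228.5°–265.9°] uniform, h=24: θ=252.6° here. β=24.1, B=37.4. 24·24.1/37.4 = 15.4652 → s = 47.4652

47.4652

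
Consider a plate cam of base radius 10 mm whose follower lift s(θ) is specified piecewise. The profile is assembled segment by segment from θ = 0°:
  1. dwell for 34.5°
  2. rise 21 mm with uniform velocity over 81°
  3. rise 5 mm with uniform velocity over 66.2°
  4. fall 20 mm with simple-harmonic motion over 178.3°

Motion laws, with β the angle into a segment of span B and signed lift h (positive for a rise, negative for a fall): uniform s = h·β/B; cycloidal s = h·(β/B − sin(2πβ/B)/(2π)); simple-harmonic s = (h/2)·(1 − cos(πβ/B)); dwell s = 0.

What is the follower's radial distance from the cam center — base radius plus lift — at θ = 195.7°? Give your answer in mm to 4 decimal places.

seg 1 [0°–34.5°] dwell: s stays 0.0000
seg 2 [34.5°–115.5°] uniform, h=21: full span → s += 21 → s = 21.0000
seg 3 [115.5°–181.7°] uniform, h=5: full span → s += 5 → s = 26.0000
seg 4 [181.7°–360°] simple-harmonic, h=-20: θ=195.7° here. β=14, B=178.3. -20/2·(1 − cos(π·0.0785)) = -0.3027 → s = 25.6973
radial distance = base radius + s = 10 + 25.6973 = 35.6973

35.6973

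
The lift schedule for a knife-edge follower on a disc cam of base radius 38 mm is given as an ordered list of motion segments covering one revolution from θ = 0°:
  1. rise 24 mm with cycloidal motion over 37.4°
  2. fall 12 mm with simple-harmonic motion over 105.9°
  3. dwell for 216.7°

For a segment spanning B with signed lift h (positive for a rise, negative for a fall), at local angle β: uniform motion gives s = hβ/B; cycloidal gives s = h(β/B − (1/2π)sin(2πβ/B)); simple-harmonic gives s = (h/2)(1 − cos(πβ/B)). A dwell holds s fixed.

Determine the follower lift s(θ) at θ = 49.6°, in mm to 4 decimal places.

seg 1 [0°–37.4°] cycloidal, h=24: full span → s += 24 → s = 24.0000
seg 2 [37.4°–143.3°] simple-harmonic, h=-12: θ=49.6° here. β=12.2, B=105.9. -12/2·(1 − cos(π·0.1152)) = -0.3887 → s = 23.6113

23.6113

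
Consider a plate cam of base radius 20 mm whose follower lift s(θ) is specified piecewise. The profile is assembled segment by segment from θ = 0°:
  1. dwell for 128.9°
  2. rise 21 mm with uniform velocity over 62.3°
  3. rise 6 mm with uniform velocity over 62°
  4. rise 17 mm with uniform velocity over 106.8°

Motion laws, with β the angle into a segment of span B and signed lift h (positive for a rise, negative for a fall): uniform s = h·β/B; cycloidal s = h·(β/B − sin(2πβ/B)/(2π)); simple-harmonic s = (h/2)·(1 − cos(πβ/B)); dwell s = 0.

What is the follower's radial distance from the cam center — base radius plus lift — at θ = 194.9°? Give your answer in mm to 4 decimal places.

seg 1 [0°–128.9°] dwell: s stays 0.0000
seg 2 [128.9°–191.2°] uniform, h=21: full span → s += 21 → s = 21.0000
seg 3 [191.2°–253.2°] uniform, h=6: θ=194.9° here. β=3.7, B=62. 6·3.7/62 = 0.3581 → s = 21.3581
radial distance = base radius + s = 20 + 21.3581 = 41.3581

41.3581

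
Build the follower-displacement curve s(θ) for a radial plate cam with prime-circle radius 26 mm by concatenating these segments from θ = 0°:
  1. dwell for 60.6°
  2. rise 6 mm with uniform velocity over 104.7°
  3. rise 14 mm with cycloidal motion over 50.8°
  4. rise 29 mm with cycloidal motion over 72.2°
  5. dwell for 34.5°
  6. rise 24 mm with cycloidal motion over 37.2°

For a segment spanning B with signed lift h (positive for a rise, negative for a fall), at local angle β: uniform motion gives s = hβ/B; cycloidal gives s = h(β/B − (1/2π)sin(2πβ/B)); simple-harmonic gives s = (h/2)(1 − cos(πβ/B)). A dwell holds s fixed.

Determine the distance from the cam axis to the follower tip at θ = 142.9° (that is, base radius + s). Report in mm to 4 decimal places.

seg 1 [0°–60.6°] dwell: s stays 0.0000
seg 2 [60.6°–165.3°] uniform, h=6: θ=142.9° here. β=82.3, B=104.7. 6·82.3/104.7 = 4.7163 → s = 4.7163
radial distance = base radius + s = 26 + 4.7163 = 30.7163

30.7163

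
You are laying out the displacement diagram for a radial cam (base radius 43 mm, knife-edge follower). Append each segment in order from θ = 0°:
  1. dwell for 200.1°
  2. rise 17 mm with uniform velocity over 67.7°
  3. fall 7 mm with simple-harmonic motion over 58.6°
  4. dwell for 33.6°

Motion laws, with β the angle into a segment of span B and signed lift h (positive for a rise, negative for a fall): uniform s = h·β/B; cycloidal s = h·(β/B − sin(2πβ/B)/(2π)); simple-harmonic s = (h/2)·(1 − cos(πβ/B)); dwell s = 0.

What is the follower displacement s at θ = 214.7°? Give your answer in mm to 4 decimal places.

seg 1 [0°–200.1°] dwell: s stays 0.0000
seg 2 [200.1°–267.8°] uniform, h=17: θ=214.7° here. β=14.6, B=67.7. 17·14.6/67.7 = 3.6662 → s = 3.6662

3.6662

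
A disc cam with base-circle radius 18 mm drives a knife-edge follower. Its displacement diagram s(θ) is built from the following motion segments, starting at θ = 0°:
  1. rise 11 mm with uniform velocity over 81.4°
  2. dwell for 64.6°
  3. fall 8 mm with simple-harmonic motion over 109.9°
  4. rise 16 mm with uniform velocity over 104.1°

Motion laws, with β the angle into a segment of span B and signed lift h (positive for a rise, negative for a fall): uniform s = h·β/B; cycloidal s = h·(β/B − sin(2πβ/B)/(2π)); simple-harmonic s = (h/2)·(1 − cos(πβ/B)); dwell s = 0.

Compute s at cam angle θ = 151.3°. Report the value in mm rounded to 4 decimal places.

seg 1 [0°–81.4°] uniform, h=11: full span → s += 11 → s = 11.0000
seg 2 [81.4°–146°] dwell: s stays 11.0000
seg 3 [146°–255.9°] simple-harmonic, h=-8: θ=151.3° here. β=5.3, B=109.9. -8/2·(1 − cos(π·0.0482)) = -0.0458 → s = 10.9542

10.9542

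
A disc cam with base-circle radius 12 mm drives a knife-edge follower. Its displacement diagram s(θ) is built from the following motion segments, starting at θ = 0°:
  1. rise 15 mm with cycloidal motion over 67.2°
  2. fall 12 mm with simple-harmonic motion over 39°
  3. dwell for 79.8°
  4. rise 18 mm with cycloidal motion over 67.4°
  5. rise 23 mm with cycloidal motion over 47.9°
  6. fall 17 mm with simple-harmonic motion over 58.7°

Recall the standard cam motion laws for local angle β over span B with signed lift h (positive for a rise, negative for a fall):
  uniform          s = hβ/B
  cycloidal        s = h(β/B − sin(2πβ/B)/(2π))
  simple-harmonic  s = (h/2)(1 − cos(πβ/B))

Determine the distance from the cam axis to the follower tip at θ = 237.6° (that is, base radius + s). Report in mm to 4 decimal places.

seg 1 [0°–67.2°] cycloidal, h=15: full span → s += 15 → s = 15.0000
seg 2 [67.2°–106.2°] simple-harmonic, h=-12: full span → s += -12 → s = 3.0000
seg 3 [106.2°–186°] dwell: s stays 3.0000
seg 4 [186°–253.4°] cycloidal, h=18: θ=237.6° here. β=51.6, B=67.4. 18·(0.7656 − sin(2π·0.7656)/(2π)) = 16.6315 → s = 19.6315
radial distance = base radius + s = 12 + 19.6315 = 31.6315

31.6315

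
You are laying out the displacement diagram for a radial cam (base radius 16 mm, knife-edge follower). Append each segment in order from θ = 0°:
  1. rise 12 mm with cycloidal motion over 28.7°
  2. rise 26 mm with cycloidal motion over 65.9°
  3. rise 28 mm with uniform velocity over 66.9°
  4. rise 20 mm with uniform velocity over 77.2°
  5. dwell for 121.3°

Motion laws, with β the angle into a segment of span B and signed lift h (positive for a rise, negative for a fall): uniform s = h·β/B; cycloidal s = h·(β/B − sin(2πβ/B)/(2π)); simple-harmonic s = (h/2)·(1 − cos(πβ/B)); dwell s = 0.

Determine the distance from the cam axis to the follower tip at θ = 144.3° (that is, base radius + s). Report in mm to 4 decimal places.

seg 1 [0°–28.7°] cycloidal, h=12: full span → s += 12 → s = 12.0000
seg 2 [28.7°–94.6°] cycloidal, h=26: full span → s += 26 → s = 38.0000
seg 3 [94.6°–161.5°] uniform, h=28: θ=144.3° here. β=49.7, B=66.9. 28·49.7/66.9 = 20.8012 → s = 58.8012
radial distance = base radius + s = 16 + 58.8012 = 74.8012

74.8012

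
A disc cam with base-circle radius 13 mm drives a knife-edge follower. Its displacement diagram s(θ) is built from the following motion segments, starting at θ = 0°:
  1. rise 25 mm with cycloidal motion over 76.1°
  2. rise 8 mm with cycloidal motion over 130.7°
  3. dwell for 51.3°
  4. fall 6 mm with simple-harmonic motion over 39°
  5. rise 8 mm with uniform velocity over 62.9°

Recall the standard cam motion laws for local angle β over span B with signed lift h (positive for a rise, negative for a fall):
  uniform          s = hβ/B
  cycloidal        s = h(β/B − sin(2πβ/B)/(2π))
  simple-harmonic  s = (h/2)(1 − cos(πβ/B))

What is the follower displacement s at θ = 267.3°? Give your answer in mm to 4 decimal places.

seg 1 [0°–76.1°] cycloidal, h=25: full span → s += 25 → s = 25.0000
seg 2 [76.1°–206.8°] cycloidal, h=8: full span → s += 8 → s = 33.0000
seg 3 [206.8°–258.1°] dwell: s stays 33.0000
seg 4 [258.1°–297.1°] simple-harmonic, h=-6: θ=267.3° here. β=9.2, B=39. -6/2·(1 − cos(π·0.2359)) = -0.7868 → s = 32.2132

32.2132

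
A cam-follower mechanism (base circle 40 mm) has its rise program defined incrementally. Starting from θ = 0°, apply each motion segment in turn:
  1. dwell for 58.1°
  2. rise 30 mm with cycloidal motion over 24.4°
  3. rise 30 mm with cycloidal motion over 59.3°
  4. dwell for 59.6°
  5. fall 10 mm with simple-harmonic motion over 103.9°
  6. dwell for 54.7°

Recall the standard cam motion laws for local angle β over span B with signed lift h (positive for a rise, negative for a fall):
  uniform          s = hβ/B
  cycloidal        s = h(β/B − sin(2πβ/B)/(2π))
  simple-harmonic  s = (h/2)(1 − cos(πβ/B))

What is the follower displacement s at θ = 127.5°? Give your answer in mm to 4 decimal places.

seg 1 [0°–58.1°] dwell: s stays 0.0000
seg 2 [58.1°–82.5°] cycloidal, h=30: full span → s += 30 → s = 30.0000
seg 3 [82.5°–141.8°] cycloidal, h=30: θ=127.5° here. β=45, B=59.3. 30·(0.7589 − sin(2π·0.7589)/(2π)) = 27.5329 → s = 57.5329

57.5329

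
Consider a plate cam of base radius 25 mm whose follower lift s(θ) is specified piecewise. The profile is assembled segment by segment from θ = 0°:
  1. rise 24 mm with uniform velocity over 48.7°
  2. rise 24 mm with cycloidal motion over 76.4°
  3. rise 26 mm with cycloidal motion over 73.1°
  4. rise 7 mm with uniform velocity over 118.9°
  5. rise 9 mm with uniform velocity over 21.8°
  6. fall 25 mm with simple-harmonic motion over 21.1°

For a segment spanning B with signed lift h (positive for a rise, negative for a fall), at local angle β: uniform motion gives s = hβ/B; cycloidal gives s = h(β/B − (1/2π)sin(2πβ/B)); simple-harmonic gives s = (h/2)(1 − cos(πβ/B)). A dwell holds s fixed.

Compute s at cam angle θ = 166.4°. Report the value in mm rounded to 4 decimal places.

seg 1 [0°–48.7°] uniform, h=24: full span → s += 24 → s = 24.0000
seg 2 [48.7°–125.1°] cycloidal, h=24: full span → s += 24 → s = 48.0000
seg 3 [125.1°–198.2°] cycloidal, h=26: θ=166.4° here. β=41.3, B=73.1. 26·(0.5650 − sin(2π·0.5650)/(2π)) = 16.3324 → s = 64.3324

64.3324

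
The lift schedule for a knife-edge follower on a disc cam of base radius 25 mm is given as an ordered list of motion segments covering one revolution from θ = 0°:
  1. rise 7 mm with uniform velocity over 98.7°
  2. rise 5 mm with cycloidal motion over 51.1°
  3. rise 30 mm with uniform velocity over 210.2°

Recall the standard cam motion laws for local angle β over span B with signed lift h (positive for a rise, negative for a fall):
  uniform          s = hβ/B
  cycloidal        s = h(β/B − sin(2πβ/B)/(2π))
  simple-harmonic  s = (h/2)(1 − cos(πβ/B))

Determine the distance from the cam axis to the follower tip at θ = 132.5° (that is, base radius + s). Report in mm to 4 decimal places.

seg 1 [0°–98.7°] uniform, h=7: full span → s += 7 → s = 7.0000
seg 2 [98.7°–149.8°] cycloidal, h=5: θ=132.5° here. β=33.8, B=51.1. 5·(0.6614 − sin(2π·0.6614)/(2π)) = 3.9830 → s = 10.9830
radial distance = base radius + s = 25 + 10.9830 = 35.9830

35.9830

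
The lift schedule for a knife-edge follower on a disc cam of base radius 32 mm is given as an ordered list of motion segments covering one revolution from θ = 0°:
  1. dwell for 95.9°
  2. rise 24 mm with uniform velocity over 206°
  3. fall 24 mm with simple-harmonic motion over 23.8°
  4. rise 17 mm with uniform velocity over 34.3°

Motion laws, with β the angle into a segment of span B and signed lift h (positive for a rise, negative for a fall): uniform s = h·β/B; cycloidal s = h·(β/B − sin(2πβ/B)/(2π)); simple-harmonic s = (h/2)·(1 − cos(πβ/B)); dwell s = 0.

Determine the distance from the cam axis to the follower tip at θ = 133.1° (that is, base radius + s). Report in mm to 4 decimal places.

seg 1 [0°–95.9°] dwell: s stays 0.0000
seg 2 [95.9°–301.9°] uniform, h=24: θ=133.1° here. β=37.2, B=206. 24·37.2/206 = 4.3340 → s = 4.3340
radial distance = base radius + s = 32 + 4.3340 = 36.3340

36.3340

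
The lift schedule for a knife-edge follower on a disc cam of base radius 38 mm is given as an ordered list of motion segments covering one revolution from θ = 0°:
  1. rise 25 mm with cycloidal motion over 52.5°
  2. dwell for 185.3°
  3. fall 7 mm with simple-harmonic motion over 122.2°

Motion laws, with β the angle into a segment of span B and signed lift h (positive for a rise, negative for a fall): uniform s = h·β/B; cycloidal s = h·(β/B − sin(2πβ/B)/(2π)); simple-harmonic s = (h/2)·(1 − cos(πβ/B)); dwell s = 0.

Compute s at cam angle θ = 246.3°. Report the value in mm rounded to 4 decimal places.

seg 1 [0°–52.5°] cycloidal, h=25: full span → s += 25 → s = 25.0000
seg 2 [52.5°–237.8°] dwell: s stays 25.0000
seg 3 [237.8°–360°] simple-harmonic, h=-7: θ=246.3° here. β=8.5, B=122.2. -7/2·(1 − cos(π·0.0696)) = -0.0832 → s = 24.9168

24.9168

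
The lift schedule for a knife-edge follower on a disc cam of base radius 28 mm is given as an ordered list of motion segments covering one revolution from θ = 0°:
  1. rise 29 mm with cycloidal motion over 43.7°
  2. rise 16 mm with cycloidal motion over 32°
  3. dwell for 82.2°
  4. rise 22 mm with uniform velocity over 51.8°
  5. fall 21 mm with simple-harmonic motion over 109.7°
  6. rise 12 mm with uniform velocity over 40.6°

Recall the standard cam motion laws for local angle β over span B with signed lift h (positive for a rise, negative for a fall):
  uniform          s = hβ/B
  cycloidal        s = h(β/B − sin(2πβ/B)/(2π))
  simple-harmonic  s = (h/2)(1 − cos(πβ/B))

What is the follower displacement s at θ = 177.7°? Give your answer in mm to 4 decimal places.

seg 1 [0°–43.7°] cycloidal, h=29: full span → s += 29 → s = 29.0000
seg 2 [43.7°–75.7°] cycloidal, h=16: full span → s += 16 → s = 45.0000
seg 3 [75.7°–157.9°] dwell: s stays 45.0000
seg 4 [157.9°–209.7°] uniform, h=22: θ=177.7° here. β=19.8, B=51.8. 22·19.8/51.8 = 8.4093 → s = 53.4093

53.4093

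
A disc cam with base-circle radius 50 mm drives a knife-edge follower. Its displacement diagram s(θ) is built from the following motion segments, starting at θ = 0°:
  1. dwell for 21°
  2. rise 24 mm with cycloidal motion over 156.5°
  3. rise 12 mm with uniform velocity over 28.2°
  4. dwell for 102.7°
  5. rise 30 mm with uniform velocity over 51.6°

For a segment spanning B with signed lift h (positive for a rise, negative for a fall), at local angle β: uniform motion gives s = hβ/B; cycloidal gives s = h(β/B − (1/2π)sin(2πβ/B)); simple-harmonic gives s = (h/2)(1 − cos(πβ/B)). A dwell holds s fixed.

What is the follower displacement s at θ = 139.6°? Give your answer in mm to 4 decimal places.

seg 1 [0°–21°] dwell: s stays 0.0000
seg 2 [21°–177.5°] cycloidal, h=24: θ=139.6° here. β=118.6, B=156.5. 24·(0.7578 − sin(2π·0.7578)/(2π)) = 22.0030 → s = 22.0030

22.0030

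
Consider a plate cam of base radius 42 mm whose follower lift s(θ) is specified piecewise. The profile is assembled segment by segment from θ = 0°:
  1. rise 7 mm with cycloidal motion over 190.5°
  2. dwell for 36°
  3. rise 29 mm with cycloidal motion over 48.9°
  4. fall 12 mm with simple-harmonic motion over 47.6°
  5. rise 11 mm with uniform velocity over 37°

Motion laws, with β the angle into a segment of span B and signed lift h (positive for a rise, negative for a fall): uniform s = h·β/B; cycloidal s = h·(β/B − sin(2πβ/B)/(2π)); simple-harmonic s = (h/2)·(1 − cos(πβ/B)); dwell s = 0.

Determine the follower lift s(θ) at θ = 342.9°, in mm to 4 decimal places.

seg 1 [0°–190.5°] cycloidal, h=7: full span → s += 7 → s = 7.0000
seg 2 [190.5°–226.5°] dwell: s stays 7.0000
seg 3 [226.5°–275.4°] cycloidal, h=29: full span → s += 29 → s = 36.0000
seg 4 [275.4°–323°] simple-harmonic, h=-12: full span → s += -12 → s = 24.0000
seg 5 [323°–360°] uniform, h=11: θ=342.9° here. β=19.9, B=37. 11·19.9/37 = 5.9162 → s = 29.9162

29.9162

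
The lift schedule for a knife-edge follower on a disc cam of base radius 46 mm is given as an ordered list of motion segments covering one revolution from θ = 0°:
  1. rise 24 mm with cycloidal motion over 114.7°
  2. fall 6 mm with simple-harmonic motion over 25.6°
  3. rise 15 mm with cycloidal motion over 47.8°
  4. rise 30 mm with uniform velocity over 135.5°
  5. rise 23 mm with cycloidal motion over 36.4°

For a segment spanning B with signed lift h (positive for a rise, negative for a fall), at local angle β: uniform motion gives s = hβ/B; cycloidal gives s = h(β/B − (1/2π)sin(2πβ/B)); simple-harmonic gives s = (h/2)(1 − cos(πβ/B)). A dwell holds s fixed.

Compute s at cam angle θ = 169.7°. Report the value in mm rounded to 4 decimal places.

seg 1 [0°–114.7°] cycloidal, h=24: full span → s += 24 → s = 24.0000
seg 2 [114.7°–140.3°] simple-harmonic, h=-6: full span → s += -6 → s = 18.0000
seg 3 [140.3°–188.1°] cycloidal, h=15: θ=169.7° here. β=29.4, B=47.8. 15·(0.6151 − sin(2π·0.6151)/(2π)) = 10.8054 → s = 28.8054

28.8054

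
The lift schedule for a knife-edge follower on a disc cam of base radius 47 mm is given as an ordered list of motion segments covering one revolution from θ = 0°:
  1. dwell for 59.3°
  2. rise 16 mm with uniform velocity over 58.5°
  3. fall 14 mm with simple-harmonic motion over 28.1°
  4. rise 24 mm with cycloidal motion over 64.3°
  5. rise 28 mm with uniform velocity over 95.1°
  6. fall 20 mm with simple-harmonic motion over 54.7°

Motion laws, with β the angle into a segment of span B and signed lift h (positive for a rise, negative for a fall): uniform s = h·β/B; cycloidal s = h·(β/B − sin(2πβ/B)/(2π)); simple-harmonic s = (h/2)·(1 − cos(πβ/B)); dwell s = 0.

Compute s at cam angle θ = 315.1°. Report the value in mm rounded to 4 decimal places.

seg 1 [0°–59.3°] dwell: s stays 0.0000
seg 2 [59.3°–117.8°] uniform, h=16: full span → s += 16 → s = 16.0000
seg 3 [117.8°–145.9°] simple-harmonic, h=-14: full span → s += -14 → s = 2.0000
seg 4 [145.9°–210.2°] cycloidal, h=24: full span → s += 24 → s = 26.0000
seg 5 [210.2°–305.3°] uniform, h=28: full span → s += 28 → s = 54.0000
seg 6 [305.3°–360°] simple-harmonic, h=-20: θ=315.1° here. β=9.8, B=54.7. -20/2·(1 − cos(π·0.1792)) = -1.5426 → s = 52.4574

52.4574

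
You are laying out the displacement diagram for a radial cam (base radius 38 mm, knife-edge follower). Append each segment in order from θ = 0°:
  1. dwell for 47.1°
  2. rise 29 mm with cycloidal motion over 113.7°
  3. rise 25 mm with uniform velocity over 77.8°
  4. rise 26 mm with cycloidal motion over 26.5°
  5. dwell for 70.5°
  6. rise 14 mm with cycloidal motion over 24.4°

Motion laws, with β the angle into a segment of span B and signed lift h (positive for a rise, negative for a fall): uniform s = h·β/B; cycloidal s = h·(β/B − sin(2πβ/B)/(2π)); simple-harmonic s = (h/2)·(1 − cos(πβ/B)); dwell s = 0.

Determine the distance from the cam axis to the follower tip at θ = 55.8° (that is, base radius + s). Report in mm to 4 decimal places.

seg 1 [0°–47.1°] dwell: s stays 0.0000
seg 2 [47.1°–160.8°] cycloidal, h=29: θ=55.8° here. β=8.7, B=113.7. 29·(0.0765 − sin(2π·0.0765)/(2π)) = 0.0845 → s = 0.0845
radial distance = base radius + s = 38 + 0.0845 = 38.0845

38.0845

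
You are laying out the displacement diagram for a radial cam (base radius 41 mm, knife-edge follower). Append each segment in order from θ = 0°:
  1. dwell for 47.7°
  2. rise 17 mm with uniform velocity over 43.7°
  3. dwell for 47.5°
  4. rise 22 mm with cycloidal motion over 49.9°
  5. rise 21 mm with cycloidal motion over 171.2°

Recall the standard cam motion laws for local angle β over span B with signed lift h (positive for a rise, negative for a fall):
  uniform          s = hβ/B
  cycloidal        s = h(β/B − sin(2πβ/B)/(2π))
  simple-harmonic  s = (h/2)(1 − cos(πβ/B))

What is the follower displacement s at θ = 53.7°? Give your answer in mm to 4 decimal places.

seg 1 [0°–47.7°] dwell: s stays 0.0000
seg 2 [47.7°–91.4°] uniform, h=17: θ=53.7° here. β=6, B=43.7. 17·6/43.7 = 2.3341 → s = 2.3341

2.3341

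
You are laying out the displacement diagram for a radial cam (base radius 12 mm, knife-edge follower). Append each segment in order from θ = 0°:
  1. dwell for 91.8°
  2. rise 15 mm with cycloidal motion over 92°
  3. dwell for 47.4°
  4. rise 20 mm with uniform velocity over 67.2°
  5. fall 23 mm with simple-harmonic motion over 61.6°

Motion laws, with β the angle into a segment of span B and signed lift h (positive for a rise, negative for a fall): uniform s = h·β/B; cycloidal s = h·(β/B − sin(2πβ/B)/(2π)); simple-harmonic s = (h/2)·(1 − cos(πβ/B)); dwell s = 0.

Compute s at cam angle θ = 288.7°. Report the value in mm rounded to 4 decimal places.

seg 1 [0°–91.8°] dwell: s stays 0.0000
seg 2 [91.8°–183.8°] cycloidal, h=15: full span → s += 15 → s = 15.0000
seg 3 [183.8°–231.2°] dwell: s stays 15.0000
seg 4 [231.2°–298.4°] uniform, h=20: θ=288.7° here. β=57.5, B=67.2. 20·57.5/67.2 = 17.1131 → s = 32.1131

32.1131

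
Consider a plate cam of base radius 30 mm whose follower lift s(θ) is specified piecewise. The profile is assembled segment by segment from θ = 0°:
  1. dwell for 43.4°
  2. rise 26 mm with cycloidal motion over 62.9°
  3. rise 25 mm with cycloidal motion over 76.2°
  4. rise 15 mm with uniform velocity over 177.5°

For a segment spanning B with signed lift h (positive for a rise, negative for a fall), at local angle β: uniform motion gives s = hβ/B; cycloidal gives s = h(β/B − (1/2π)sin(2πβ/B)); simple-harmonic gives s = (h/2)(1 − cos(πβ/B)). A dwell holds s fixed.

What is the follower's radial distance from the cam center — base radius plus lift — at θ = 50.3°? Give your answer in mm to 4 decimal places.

seg 1 [0°–43.4°] dwell: s stays 0.0000
seg 2 [43.4°–106.3°] cycloidal, h=26: θ=50.3° here. β=6.9, B=62.9. 26·(0.1097 − sin(2π·0.1097)/(2π)) = 0.2205 → s = 0.2205
radial distance = base radius + s = 30 + 0.2205 = 30.2205

30.2205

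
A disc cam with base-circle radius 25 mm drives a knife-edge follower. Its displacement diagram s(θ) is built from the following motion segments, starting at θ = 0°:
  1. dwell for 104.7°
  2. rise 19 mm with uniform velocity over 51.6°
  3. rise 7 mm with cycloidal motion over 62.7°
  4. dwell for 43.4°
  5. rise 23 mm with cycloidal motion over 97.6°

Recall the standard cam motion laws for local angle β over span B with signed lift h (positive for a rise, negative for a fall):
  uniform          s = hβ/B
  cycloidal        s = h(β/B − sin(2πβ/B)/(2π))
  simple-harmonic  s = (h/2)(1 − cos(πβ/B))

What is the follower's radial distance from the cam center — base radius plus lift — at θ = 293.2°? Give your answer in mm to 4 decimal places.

seg 1 [0°–104.7°] dwell: s stays 0.0000
seg 2 [104.7°–156.3°] uniform, h=19: full span → s += 19 → s = 19.0000
seg 3 [156.3°–219°] cycloidal, h=7: full span → s += 7 → s = 26.0000
seg 4 [219°–262.4°] dwell: s stays 26.0000
seg 5 [262.4°–360°] cycloidal, h=23: θ=293.2° here. β=30.8, B=97.6. 23·(0.3156 − sin(2π·0.3156)/(2π)) = 3.9040 → s = 29.9040
radial distance = base radius + s = 25 + 29.9040 = 54.9040

54.9040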